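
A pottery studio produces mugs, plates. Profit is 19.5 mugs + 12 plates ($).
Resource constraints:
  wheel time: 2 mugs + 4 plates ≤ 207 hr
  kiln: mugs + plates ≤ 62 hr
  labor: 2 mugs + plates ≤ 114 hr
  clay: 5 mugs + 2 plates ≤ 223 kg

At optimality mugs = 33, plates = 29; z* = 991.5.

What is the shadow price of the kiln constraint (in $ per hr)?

7

Check each constraint at x*: wheel time 182/207 (slack 25); kiln 62/62 (tight); labor 95/114 (slack 19); clay 223/223 (tight).
Slack constraints have shadow price 0 (complementary slackness).
The binding rows give the dual system: 1·y_kiln + 5·y_clay = 19.5 and 1·y_kiln + 2·y_clay = 12.
→ y_kiln = 7 and y_clay = 2.5.
Shadow price of kiln = 7.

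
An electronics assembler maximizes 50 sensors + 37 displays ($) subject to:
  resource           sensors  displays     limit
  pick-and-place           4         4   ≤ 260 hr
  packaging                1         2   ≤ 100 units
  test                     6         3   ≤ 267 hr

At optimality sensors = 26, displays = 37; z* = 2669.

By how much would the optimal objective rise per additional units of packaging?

Check each constraint at x*: pick-and-place 252/260 (slack 8); packaging 100/100 (tight); test 267/267 (tight).
Slack constraints have shadow price 0 (complementary slackness).
The binding rows give the dual system: 1·y_packaging + 6·y_test = 50 and 2·y_packaging + 3·y_test = 37.
This yields shadow prices y_packaging = 8, y_test = 7.
Shadow price of packaging = 8.

8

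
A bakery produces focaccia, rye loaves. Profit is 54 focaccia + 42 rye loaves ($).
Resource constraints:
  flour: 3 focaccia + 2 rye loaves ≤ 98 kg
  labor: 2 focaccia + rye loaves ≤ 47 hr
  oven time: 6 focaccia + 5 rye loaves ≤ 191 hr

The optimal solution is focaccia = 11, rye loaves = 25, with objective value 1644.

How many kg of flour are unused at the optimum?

15

flour used = 3·11 + 2·25 = 83; slack = 98 − 83 = 15.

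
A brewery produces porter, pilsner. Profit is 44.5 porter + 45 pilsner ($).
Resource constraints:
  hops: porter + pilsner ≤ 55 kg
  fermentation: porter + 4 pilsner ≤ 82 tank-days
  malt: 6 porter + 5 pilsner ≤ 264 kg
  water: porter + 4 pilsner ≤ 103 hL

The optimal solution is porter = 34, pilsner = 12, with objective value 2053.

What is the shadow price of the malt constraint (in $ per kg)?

Binding: fermentation and malt. Non-binding: hops (9 unused), water (21 unused).
Slack constraints have shadow price 0 (complementary slackness).
The binding rows give the dual system: 1·y_fermentation + 6·y_malt = 44.5 and 4·y_fermentation + 5·y_malt = 45.
Solving: y_fermentation = 2.5, y_malt = 7.
Shadow price of malt = 7.

7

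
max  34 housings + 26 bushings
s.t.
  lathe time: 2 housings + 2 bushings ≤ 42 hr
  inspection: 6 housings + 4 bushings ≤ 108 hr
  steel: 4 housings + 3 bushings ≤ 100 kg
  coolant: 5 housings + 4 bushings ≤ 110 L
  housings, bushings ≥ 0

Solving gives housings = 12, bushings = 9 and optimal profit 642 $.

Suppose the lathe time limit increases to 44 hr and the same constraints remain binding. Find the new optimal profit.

652

Check each constraint at x*: lathe time 42/42 (tight); inspection 108/108 (tight); steel 75/100 (slack 25); coolant 96/110 (slack 14).
Slack constraints have shadow price 0 (complementary slackness).
Dual feasibility on the basic columns requires 2·y_lathe time + 6·y_inspection = 34, 2·y_lathe time + 4·y_inspection = 26.
Solving: y_lathe time = 5, y_inspection = 4.
Δz = y_lathe time·Δb = 5 × (2) = 10, so new z* = 642 + 10 = 652.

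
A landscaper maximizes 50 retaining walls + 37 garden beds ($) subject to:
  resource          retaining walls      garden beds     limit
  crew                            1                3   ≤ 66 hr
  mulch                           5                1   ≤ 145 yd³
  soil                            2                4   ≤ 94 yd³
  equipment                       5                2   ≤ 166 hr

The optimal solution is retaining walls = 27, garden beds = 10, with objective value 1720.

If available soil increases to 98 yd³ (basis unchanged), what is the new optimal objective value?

Check each constraint at x*: crew 57/66 (slack 9); mulch 145/145 (tight); soil 94/94 (tight); equipment 155/166 (slack 11).
Since crew, equipment are not tight, their duals are 0.
The binding rows give the dual system: 5·y_mulch + 2·y_soil = 50 and 1·y_mulch + 4·y_soil = 37.
→ y_mulch = 7 and y_soil = 7.5.
Δz = y_soil·Δb = 7.5 × (4) = 30, so new z* = 1720 + 30 = 1750.

1750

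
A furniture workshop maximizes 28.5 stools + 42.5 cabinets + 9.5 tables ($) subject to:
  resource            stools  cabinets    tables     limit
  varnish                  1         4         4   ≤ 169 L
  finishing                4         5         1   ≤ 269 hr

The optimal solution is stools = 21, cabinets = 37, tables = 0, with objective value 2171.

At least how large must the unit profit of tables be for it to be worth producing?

16.5

At the optimum: varnish uses 169 of 169 (binding); finishing uses 269 of 269 (binding).
Dual feasibility on the basic columns requires 1·y_varnish + 4·y_finishing = 28.5, 4·y_varnish + 5·y_finishing = 42.5.
→ y_varnish = 2.5 and y_finishing = 6.5.
tables enters the basis when its profit ≥ yᵀa₃ = 2.5·4 + 6.5·1 = 16.5.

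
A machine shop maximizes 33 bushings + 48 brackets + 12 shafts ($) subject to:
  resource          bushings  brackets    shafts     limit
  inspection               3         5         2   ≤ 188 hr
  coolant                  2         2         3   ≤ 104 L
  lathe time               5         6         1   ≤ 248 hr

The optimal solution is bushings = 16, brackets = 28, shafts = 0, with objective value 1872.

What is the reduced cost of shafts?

Check each constraint at x*: inspection 188/188 (tight); coolant 88/104 (slack 16); lathe time 248/248 (tight).
By complementary slackness, y = 0 for the non-binding constraint.
The binding rows give the dual system: 3·y_inspection + 5·y_lathe time = 33 and 5·y_inspection + 6·y_lathe time = 48.
Solving: y_inspection = 6, y_lathe time = 3.
Reduced cost of shafts: c₃ − yᵀa₃ = 12 − (6·2 + 3·1) = 12 − 15 = -3.

-3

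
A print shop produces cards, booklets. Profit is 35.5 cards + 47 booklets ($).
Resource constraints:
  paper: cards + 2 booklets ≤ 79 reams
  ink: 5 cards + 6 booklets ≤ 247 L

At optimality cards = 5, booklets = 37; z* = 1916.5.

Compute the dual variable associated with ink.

Check each constraint at x*: paper 79/79 (tight); ink 247/247 (tight).
The binding rows give the dual system: 1·y_paper + 5·y_ink = 35.5 and 2·y_paper + 6·y_ink = 47.
Solving: y_paper = 5.5, y_ink = 6.
Shadow price of ink = 6.

6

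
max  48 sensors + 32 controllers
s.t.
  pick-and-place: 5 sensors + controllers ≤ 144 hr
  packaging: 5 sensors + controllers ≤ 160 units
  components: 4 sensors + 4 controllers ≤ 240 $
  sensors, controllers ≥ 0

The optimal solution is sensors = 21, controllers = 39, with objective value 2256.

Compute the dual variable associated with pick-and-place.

4

Binding: pick-and-place and components. Non-binding: packaging (16 unused).
Slack constraints have shadow price 0 (complementary slackness).
Dual feasibility on the basic columns requires 5·y_pick-and-place + 4·y_components = 48, 1·y_pick-and-place + 4·y_components = 32.
Solving: y_pick-and-place = 4, y_components = 7.
Shadow price of pick-and-place = 4.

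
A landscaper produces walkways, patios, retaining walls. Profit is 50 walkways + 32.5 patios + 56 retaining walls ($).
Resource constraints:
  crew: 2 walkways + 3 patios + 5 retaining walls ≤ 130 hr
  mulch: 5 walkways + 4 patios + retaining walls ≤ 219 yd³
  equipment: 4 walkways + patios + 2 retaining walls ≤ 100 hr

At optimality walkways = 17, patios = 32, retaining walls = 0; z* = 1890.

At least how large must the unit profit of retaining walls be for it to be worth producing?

57

At the optimum: crew uses 130 of 130 (binding); mulch uses 213 of 219 (slack = 6); equipment uses 100 of 100 (binding).
Slack constraints have shadow price 0 (complementary slackness).
The binding rows give the dual system: 2·y_crew + 4·y_equipment = 50 and 3·y_crew + 1·y_equipment = 32.5.
→ y_crew = 8 and y_equipment = 8.5.
retaining walls enters the basis when its profit ≥ yᵀa₃ = 8·5 + 8.5·2 = 57.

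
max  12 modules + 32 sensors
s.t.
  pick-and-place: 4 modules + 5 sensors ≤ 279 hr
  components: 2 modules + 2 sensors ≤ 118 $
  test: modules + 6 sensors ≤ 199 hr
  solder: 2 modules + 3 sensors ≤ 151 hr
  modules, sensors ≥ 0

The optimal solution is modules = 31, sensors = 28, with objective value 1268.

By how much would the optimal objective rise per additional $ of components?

Check each constraint at x*: pick-and-place 264/279 (slack 15); components 118/118 (tight); test 199/199 (tight); solder 146/151 (slack 5).
Slack constraints have shadow price 0 (complementary slackness).
Dual feasibility on the basic columns requires 2·y_components + 1·y_test = 12, 2·y_components + 6·y_test = 32.
This yields shadow prices y_components = 4, y_test = 4.
Shadow price of components = 4.

4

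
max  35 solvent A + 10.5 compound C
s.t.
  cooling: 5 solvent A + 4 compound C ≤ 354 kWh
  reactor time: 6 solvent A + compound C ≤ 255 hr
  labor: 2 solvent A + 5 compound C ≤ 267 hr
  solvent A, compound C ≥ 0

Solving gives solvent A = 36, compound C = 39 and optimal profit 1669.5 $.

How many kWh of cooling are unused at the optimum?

18

cooling used = 5·36 + 4·39 = 336; slack = 354 − 336 = 18.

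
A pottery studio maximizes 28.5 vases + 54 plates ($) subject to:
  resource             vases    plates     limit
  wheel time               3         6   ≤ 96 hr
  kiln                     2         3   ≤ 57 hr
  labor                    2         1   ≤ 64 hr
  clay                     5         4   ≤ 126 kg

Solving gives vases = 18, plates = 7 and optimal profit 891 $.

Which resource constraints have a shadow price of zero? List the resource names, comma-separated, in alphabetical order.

clay, labor

wheel time: 96/96 (binding)
kiln: 57/57 (binding)
labor: 43/64 (slack 21)
clay: 118/126 (slack 8)
By complementary slackness, a constraint with positive slack has shadow price 0 → clay, labor.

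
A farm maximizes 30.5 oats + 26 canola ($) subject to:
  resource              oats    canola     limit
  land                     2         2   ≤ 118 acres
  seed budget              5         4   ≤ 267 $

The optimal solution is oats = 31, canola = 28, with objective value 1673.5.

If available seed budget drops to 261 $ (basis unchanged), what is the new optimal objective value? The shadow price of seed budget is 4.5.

1646.5

Δb = -6, so new z* = 1673.5 + (4.5)·(-6) = 1673.5 − 27 = 1646.5.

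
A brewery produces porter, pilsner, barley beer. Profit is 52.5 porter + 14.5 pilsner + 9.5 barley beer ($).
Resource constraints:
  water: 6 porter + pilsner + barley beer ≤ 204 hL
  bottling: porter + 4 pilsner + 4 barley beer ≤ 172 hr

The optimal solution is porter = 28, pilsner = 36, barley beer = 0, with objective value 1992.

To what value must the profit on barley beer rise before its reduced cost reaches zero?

Check each constraint at x*: water 204/204 (tight); bottling 172/172 (tight).
From A_Bᵀ y = c: 6·y_water + 1·y_bottling = 52.5; 1·y_water + 4·y_bottling = 14.5.
→ y_water = 8.5 and y_bottling = 1.5.
barley beer enters the basis when its profit ≥ yᵀa₃ = 8.5·1 + 1.5·4 = 14.5.

14.5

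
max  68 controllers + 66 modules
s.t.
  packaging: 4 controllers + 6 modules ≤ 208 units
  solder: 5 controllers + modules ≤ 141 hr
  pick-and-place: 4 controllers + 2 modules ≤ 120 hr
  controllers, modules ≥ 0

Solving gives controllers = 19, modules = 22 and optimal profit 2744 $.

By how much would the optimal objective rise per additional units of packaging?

Check each constraint at x*: packaging 208/208 (tight); solder 117/141 (slack 24); pick-and-place 120/120 (tight).
By complementary slackness, y = 0 for the non-binding constraint.
From A_Bᵀ y = c: 4·y_packaging + 4·y_pick-and-place = 68; 6·y_packaging + 2·y_pick-and-place = 66.
This yields shadow prices y_packaging = 8, y_pick-and-place = 9.
Shadow price of packaging = 8.

8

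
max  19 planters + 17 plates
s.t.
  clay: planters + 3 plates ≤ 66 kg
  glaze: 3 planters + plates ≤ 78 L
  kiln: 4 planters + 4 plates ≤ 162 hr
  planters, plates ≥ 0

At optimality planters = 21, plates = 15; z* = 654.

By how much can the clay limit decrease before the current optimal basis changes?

Binding constraints: clay, glaze. The basis is B = [[1,3],[3,1]] with det -8.
Per unit decrease in clay, x* moves by d = (0.125, -0.375).
The basis stays optimal until plates reaches 0; allowable decrease = 40 kg.

40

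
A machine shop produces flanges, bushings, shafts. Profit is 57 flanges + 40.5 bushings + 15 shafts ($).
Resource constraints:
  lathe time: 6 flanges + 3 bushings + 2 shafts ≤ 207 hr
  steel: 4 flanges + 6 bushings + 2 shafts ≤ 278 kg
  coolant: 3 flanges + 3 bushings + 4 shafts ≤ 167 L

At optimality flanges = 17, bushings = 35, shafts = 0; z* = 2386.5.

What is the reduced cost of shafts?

-6

At the optimum: lathe time uses 207 of 207 (binding); steel uses 278 of 278 (binding); coolant uses 156 of 167 (slack = 11).
By complementary slackness, y = 0 for the non-binding constraint.
Dual feasibility on the basic columns requires 6·y_lathe time + 4·y_steel = 57, 3·y_lathe time + 6·y_steel = 40.5.
Solving: y_lathe time = 7.5, y_steel = 3.
Reduced cost of shafts: c₃ − yᵀa₃ = 15 − (7.5·2 + 3·2) = 15 − 21 = -6.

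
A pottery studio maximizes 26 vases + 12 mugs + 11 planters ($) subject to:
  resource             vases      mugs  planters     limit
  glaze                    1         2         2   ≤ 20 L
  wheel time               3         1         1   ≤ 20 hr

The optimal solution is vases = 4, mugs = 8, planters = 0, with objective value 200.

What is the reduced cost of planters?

Check each constraint at x*: glaze 20/20 (tight); wheel time 20/20 (tight).
The binding rows give the dual system: 1·y_glaze + 3·y_wheel time = 26 and 2·y_glaze + 1·y_wheel time = 12.
Solving: y_glaze = 2, y_wheel time = 8.
Reduced cost of planters: c₃ − yᵀa₃ = 11 − (2·2 + 8·1) = 11 − 12 = -1.

-1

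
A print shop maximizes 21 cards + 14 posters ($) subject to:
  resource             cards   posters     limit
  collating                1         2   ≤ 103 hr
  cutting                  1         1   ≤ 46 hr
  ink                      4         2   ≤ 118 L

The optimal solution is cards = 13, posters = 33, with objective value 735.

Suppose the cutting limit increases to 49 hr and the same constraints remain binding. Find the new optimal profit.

756

At the optimum: collating uses 79 of 103 (slack = 24); cutting uses 46 of 46 (binding); ink uses 118 of 118 (binding).
By complementary slackness, y = 0 for the non-binding constraint.
Dual feasibility on the basic columns requires 1·y_cutting + 4·y_ink = 21, 1·y_cutting + 2·y_ink = 14.
Solving: y_cutting = 7, y_ink = 3.5.
Δz = y_cutting·Δb = 7 × (3) = 21, so new z* = 735 + 21 = 756.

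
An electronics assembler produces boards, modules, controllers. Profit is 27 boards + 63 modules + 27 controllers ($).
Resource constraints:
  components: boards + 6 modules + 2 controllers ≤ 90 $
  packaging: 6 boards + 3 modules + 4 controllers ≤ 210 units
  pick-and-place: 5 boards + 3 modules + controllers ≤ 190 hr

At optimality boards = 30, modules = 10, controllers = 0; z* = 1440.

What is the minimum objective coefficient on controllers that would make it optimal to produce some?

30

Check each constraint at x*: components 90/90 (tight); packaging 210/210 (tight); pick-and-place 180/190 (slack 10).
By complementary slackness, y = 0 for the non-binding constraint.
From A_Bᵀ y = c: 1·y_components + 6·y_packaging = 27; 6·y_components + 3·y_packaging = 63.
→ y_components = 9 and y_packaging = 3.
controllers enters the basis when its profit ≥ yᵀa₃ = 9·2 + 3·4 = 30.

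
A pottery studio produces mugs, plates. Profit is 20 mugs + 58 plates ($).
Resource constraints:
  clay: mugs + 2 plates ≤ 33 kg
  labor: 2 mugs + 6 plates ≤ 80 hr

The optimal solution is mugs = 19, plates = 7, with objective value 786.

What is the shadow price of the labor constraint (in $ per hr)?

9

At the optimum: clay uses 33 of 33 (binding); labor uses 80 of 80 (binding).
The binding rows give the dual system: 1·y_clay + 2·y_labor = 20 and 2·y_clay + 6·y_labor = 58.
This yields shadow prices y_clay = 2, y_labor = 9.
Shadow price of labor = 9.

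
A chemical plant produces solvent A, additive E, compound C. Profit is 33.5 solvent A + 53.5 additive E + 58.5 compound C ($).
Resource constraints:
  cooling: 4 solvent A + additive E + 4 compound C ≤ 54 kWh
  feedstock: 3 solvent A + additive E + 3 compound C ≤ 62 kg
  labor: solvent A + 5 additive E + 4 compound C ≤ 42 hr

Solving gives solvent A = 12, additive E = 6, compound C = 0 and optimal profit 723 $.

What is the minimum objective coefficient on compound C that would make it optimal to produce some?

Binding: cooling and labor. Non-binding: feedstock (20 unused).
Since feedstock is not tight, its dual is 0.
Dual feasibility on the basic columns requires 4·y_cooling + 1·y_labor = 33.5, 1·y_cooling + 5·y_labor = 53.5.
Solving: y_cooling = 6, y_labor = 9.5.
compound C enters the basis when its profit ≥ yᵀa₃ = 6·4 + 9.5·4 = 62.

62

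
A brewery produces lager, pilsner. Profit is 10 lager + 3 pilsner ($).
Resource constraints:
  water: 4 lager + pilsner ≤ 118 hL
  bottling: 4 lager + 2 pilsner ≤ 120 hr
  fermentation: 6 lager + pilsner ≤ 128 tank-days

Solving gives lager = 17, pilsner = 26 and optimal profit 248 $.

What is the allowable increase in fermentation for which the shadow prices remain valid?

48

Binding constraints: bottling, fermentation. The basis is B = [[4,2],[6,1]] with det -8.
Per unit increase in fermentation, x* moves by d = (0.25, -0.5).
The basis stays optimal until water becomes binding; allowable increase = 48 tank-days.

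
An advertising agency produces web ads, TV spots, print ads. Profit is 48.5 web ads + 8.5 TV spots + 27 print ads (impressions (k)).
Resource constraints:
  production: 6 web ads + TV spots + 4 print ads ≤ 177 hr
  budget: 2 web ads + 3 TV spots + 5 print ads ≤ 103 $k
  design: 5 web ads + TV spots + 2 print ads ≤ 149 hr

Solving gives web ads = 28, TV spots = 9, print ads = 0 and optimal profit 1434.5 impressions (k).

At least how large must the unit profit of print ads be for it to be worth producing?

At the optimum: production uses 177 of 177 (binding); budget uses 83 of 103 (slack = 20); design uses 149 of 149 (binding).
Slack constraints have shadow price 0 (complementary slackness).
From A_Bᵀ y = c: 6·y_production + 5·y_design = 48.5; 1·y_production + 1·y_design = 8.5.
This yields shadow prices y_production = 6, y_design = 2.5.
print ads enters the basis when its profit ≥ yᵀa₃ = 6·4 + 2.5·2 = 29.

29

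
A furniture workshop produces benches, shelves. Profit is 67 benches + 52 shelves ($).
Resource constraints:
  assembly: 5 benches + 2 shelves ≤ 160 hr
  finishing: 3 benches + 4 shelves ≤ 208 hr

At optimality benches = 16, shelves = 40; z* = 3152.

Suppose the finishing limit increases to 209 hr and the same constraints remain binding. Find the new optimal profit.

Both assembly and finishing are binding at x*.
Dual feasibility on the basic columns requires 5·y_assembly + 3·y_finishing = 67, 2·y_assembly + 4·y_finishing = 52.
Solving: y_assembly = 8, y_finishing = 9.
Δz = y_finishing·Δb = 9 × (1) = 9, so new z* = 3152 + 9 = 3161.

3161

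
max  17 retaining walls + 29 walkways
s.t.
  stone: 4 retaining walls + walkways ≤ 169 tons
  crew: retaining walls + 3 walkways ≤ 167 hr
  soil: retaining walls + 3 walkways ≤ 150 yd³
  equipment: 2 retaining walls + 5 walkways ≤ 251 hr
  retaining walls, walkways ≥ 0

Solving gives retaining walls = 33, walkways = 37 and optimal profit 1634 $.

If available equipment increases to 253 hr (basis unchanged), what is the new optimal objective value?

At the optimum: stone uses 169 of 169 (binding); crew uses 144 of 167 (slack = 23); soil uses 144 of 150 (slack = 6); equipment uses 251 of 251 (binding).
Since crew, soil are not tight, their duals are 0.
From A_Bᵀ y = c: 4·y_stone + 2·y_equipment = 17; 1·y_stone + 5·y_equipment = 29.
→ y_stone = 1.5 and y_equipment = 5.5.
Δz = y_equipment·Δb = 5.5 × (2) = 11, so new z* = 1634 + 11 = 1645.

1645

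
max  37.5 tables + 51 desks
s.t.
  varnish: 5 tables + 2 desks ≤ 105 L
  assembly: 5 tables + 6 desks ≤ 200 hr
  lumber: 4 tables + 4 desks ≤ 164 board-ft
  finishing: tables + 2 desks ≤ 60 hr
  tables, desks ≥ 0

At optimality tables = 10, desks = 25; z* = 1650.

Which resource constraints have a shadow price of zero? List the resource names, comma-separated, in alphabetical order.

varnish: 100/105 (slack 5)
assembly: 200/200 (binding)
lumber: 140/164 (slack 24)
finishing: 60/60 (binding)
By complementary slackness, a constraint with positive slack has shadow price 0 → lumber, varnish.

lumber, varnish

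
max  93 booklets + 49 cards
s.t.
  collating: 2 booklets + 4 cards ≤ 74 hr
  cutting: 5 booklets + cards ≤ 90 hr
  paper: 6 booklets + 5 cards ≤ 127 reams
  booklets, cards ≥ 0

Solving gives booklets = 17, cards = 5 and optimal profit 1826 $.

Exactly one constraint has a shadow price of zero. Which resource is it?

collating

collating: 54/74 (slack 20)
cutting: 90/90 (binding)
paper: 127/127 (binding)
By complementary slackness, a constraint with positive slack has shadow price 0 → collating.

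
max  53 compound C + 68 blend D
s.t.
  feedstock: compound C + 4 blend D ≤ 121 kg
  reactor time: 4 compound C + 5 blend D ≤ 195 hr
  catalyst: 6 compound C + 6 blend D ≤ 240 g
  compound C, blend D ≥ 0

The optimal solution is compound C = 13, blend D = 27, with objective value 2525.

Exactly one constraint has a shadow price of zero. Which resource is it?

reactor time

feedstock: 121/121 (binding)
reactor time: 187/195 (slack 8)
catalyst: 240/240 (binding)
By complementary slackness, a constraint with positive slack has shadow price 0 → reactor time.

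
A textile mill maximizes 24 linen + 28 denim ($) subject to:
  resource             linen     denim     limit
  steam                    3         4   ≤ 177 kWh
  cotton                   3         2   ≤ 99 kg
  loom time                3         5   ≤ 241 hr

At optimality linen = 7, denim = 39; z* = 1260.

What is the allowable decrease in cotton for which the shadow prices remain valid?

10.5

Binding constraints: steam, cotton. The basis is B = [[3,4],[3,2]] with det -6.
Per unit decrease in cotton, x* moves by d = (-0.6667, 0.5).
The basis stays optimal until linen reaches 0; allowable decrease = 10.5 kg.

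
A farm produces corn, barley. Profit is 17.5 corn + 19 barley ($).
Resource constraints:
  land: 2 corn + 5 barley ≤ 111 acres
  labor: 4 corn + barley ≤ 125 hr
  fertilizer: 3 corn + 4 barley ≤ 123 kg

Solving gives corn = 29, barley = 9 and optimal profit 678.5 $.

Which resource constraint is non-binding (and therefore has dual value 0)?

land

land: 103/111 (slack 8)
labor: 125/125 (binding)
fertilizer: 123/123 (binding)
By complementary slackness, a constraint with positive slack has shadow price 0 → land.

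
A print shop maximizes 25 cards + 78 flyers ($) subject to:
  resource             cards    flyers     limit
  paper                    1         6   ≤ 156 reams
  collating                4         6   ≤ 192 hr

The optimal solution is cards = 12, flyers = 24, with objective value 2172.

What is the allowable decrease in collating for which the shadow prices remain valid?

Binding constraints: paper, collating. The basis is B = [[1,6],[4,6]] with det -18.
Per unit decrease in collating, x* moves by d = (-0.3333, 0.0556).
The basis stays optimal until cards reaches 0; allowable decrease = 36 hr.

36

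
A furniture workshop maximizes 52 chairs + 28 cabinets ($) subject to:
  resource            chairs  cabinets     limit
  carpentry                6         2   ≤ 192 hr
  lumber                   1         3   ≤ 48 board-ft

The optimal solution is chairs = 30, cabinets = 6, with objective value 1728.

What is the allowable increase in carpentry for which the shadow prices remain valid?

96

Binding constraints: carpentry, lumber. The basis is B = [[6,2],[1,3]] with det 16.
Per unit increase in carpentry, x* moves by d = (0.1875, -0.0625).
The basis stays optimal until cabinets reaches 0; allowable increase = 96 hr.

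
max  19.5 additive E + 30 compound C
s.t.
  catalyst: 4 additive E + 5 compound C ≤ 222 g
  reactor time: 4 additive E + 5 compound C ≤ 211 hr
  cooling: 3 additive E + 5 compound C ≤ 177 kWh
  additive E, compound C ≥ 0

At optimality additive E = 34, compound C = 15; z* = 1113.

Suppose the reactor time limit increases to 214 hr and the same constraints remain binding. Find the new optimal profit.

1117.5

Binding: reactor time and cooling. Non-binding: catalyst (11 unused).
By complementary slackness, y = 0 for the non-binding constraint.
From A_Bᵀ y = c: 4·y_reactor time + 3·y_cooling = 19.5; 5·y_reactor time + 5·y_cooling = 30.
Solving: y_reactor time = 1.5, y_cooling = 4.5.
Δz = y_reactor time·Δb = 1.5 × (3) = 4.5, so new z* = 1113 + 4.5 = 1117.5.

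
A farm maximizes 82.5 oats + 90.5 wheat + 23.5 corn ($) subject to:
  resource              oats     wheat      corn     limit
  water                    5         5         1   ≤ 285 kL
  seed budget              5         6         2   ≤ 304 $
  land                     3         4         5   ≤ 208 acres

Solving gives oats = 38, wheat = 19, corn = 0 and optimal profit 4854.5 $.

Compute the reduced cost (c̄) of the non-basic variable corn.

-1

Binding: water and seed budget. Non-binding: land (18 unused).
By complementary slackness, y = 0 for the non-binding constraint.
Dual feasibility on the basic columns requires 5·y_water + 5·y_seed budget = 82.5, 5·y_water + 6·y_seed budget = 90.5.
This yields shadow prices y_water = 8.5, y_seed budget = 8.
Reduced cost of corn: c₃ − yᵀa₃ = 23.5 − (8.5·1 + 8·2) = 23.5 − 24.5 = -1.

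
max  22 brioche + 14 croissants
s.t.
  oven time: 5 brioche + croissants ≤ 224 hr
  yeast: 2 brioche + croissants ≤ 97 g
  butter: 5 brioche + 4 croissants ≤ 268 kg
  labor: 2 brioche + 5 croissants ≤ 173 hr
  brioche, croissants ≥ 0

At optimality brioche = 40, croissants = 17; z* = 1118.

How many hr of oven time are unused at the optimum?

oven time used = 5·40 + 1·17 = 217; slack = 224 − 217 = 7.

7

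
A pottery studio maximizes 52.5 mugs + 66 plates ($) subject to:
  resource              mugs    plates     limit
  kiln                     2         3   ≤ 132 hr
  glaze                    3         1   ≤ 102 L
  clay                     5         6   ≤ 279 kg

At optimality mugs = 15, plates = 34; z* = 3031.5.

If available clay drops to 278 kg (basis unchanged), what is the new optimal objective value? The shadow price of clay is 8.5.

3023

Δb = -1, so new z* = 3031.5 + (8.5)·(-1) = 3031.5 − 8.5 = 3023.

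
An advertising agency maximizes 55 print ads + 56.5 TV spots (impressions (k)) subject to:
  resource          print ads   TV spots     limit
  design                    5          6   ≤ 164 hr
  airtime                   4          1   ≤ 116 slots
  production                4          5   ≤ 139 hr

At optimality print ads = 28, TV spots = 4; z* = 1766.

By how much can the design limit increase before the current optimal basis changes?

Binding constraints: design, airtime. The basis is B = [[5,6],[4,1]] with det -19.
Per unit increase in design, x* moves by d = (-0.0526, 0.2105).
The basis stays optimal until production becomes binding; allowable increase = 8.3125 hr.

8.3125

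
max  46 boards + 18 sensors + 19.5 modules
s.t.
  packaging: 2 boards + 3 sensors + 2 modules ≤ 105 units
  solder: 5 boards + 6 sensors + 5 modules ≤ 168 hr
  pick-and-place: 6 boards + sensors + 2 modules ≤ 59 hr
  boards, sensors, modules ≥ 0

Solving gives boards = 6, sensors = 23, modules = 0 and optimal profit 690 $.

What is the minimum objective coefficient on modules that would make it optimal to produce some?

Check each constraint at x*: packaging 81/105 (slack 24); solder 168/168 (tight); pick-and-place 59/59 (tight).
Slack constraints have shadow price 0 (complementary slackness).
The binding rows give the dual system: 5·y_solder + 6·y_pick-and-place = 46 and 6·y_solder + 1·y_pick-and-place = 18.
This yields shadow prices y_solder = 2, y_pick-and-place = 6.
modules enters the basis when its profit ≥ yᵀa₃ = 2·5 + 6·2 = 22.

22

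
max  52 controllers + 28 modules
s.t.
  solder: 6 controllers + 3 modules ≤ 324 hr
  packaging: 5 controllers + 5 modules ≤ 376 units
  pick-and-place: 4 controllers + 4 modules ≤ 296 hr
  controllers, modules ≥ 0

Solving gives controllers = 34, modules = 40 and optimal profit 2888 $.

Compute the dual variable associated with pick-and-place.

Check each constraint at x*: solder 324/324 (tight); packaging 370/376 (slack 6); pick-and-place 296/296 (tight).
Slack constraints have shadow price 0 (complementary slackness).
Dual feasibility on the basic columns requires 6·y_solder + 4·y_pick-and-place = 52, 3·y_solder + 4·y_pick-and-place = 28.
→ y_solder = 8 and y_pick-and-place = 1.
Shadow price of pick-and-place = 1.

1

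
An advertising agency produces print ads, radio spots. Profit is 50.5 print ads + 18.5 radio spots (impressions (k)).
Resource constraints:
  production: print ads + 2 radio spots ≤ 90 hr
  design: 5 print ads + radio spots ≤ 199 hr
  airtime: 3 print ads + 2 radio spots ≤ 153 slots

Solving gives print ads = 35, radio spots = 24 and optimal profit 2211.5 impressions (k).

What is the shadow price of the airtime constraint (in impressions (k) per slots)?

Check each constraint at x*: production 83/90 (slack 7); design 199/199 (tight); airtime 153/153 (tight).
Slack constraints have shadow price 0 (complementary slackness).
The binding rows give the dual system: 5·y_design + 3·y_airtime = 50.5 and 1·y_design + 2·y_airtime = 18.5.
Solving: y_design = 6.5, y_airtime = 6.
Shadow price of airtime = 6.

6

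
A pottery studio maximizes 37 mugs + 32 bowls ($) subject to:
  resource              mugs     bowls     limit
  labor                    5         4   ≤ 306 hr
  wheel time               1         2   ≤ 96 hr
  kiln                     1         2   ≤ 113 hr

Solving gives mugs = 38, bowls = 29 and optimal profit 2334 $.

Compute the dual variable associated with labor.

7

At the optimum: labor uses 306 of 306 (binding); wheel time uses 96 of 96 (binding); kiln uses 96 of 113 (slack = 17).
By complementary slackness, y = 0 for the non-binding constraint.
From A_Bᵀ y = c: 5·y_labor + 1·y_wheel time = 37; 4·y_labor + 2·y_wheel time = 32.
Solving: y_labor = 7, y_wheel time = 2.
Shadow price of labor = 7.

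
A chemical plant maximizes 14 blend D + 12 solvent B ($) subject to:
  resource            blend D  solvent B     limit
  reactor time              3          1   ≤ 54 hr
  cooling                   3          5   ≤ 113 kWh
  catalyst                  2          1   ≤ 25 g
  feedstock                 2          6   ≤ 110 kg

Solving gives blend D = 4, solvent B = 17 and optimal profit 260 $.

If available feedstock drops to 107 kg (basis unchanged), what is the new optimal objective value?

257

At the optimum: reactor time uses 29 of 54 (slack = 25); cooling uses 97 of 113 (slack = 16); catalyst uses 25 of 25 (binding); feedstock uses 110 of 110 (binding).
Since reactor time, cooling are not tight, their duals are 0.
Dual feasibility on the basic columns requires 2·y_catalyst + 2·y_feedstock = 14, 1·y_catalyst + 6·y_feedstock = 12.
This yields shadow prices y_catalyst = 6, y_feedstock = 1.
Δz = y_feedstock·Δb = 1 × (-3) = -3, so new z* = 260 − 3 = 257.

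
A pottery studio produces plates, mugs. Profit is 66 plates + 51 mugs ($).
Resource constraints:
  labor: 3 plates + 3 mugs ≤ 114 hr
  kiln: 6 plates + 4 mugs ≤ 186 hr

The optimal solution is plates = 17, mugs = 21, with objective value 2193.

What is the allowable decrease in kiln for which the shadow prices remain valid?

Binding constraints: labor, kiln. The basis is B = [[3,3],[6,4]] with det -6.
Per unit decrease in kiln, x* moves by d = (-0.5, 0.5).
The basis stays optimal until plates reaches 0; allowable decrease = 34 hr.

34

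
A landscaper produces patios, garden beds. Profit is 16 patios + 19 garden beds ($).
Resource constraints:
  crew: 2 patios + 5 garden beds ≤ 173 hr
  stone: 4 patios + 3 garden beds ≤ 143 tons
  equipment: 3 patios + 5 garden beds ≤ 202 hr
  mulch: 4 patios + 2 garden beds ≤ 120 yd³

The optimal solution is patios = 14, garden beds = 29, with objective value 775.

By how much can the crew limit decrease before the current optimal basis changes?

21

Binding constraints: crew, stone. The basis is B = [[2,5],[4,3]] with det -14.
Per unit decrease in crew, x* moves by d = (0.2143, -0.2857).
The basis stays optimal until mulch becomes binding; allowable decrease = 21 hr.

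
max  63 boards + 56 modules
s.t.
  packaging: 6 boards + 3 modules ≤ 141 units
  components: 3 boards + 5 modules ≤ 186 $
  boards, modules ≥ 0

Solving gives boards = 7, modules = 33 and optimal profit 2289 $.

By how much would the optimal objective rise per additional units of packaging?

Both packaging and components are binding at x*.
Dual feasibility on the basic columns requires 6·y_packaging + 3·y_components = 63, 3·y_packaging + 5·y_components = 56.
Solving: y_packaging = 7, y_components = 7.
Shadow price of packaging = 7.

7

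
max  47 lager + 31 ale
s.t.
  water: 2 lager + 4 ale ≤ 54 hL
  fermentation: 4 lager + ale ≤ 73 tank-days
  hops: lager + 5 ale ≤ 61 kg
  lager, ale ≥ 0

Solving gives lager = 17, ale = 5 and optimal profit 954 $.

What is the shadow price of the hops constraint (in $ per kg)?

At the optimum: water uses 54 of 54 (binding); fermentation uses 73 of 73 (binding); hops uses 42 of 61 (slack = 19).
Since hops is not tight, its dual is 0.
Dual feasibility on the basic columns requires 2·y_water + 4·y_fermentation = 47, 4·y_water + 1·y_fermentation = 31.
This yields shadow prices y_water = 5.5, y_fermentation = 9.
Shadow price of hops = 0.

0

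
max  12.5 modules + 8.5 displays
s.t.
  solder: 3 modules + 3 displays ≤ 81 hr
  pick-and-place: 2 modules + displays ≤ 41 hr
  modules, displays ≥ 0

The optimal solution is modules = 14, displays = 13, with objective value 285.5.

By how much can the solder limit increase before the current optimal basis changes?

Binding constraints: solder, pick-and-place. The basis is B = [[3,3],[2,1]] with det -3.
Per unit increase in solder, x* moves by d = (-0.3333, 0.6667).
The basis stays optimal until modules reaches 0; allowable increase = 42 hr.

42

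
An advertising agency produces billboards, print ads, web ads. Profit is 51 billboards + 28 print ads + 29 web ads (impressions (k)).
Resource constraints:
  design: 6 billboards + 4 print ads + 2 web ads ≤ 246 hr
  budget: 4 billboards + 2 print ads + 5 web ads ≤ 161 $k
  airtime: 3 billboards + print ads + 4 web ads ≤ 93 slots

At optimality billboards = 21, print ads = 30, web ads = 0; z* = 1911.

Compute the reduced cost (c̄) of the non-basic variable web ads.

-6

At the optimum: design uses 246 of 246 (binding); budget uses 144 of 161 (slack = 17); airtime uses 93 of 93 (binding).
Since budget is not tight, its dual is 0.
The binding rows give the dual system: 6·y_design + 3·y_airtime = 51 and 4·y_design + 1·y_airtime = 28.
This yields shadow prices y_design = 5.5, y_airtime = 6.
Reduced cost of web ads: c₃ − yᵀa₃ = 29 − (5.5·2 + 6·4) = 29 − 35 = -6.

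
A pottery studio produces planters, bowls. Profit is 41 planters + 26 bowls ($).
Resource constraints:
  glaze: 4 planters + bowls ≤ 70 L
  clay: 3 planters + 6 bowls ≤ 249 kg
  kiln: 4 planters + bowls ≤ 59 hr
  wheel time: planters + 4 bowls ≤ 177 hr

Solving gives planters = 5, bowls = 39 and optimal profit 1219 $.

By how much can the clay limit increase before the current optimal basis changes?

22.4

Binding constraints: clay, kiln. The basis is B = [[3,6],[4,1]] with det -21.
Per unit increase in clay, x* moves by d = (-0.0476, 0.1905).
The basis stays optimal until wheel time becomes binding; allowable increase = 22.4 kg.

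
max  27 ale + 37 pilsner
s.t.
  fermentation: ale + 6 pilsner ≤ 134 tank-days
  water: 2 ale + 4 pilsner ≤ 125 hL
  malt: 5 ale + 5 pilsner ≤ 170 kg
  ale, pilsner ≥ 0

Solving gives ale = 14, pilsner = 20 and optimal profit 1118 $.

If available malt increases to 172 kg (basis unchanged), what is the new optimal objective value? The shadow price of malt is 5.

1128

Δb = 2, so new z* = 1118 + (5)·(2) = 1118 + 10 = 1128.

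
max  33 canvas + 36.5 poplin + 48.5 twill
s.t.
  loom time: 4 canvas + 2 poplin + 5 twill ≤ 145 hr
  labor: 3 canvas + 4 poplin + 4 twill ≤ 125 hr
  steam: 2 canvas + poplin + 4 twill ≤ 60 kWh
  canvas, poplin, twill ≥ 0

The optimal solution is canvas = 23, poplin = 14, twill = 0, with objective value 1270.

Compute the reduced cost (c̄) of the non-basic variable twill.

Check each constraint at x*: loom time 120/145 (slack 25); labor 125/125 (tight); steam 60/60 (tight).
Slack constraints have shadow price 0 (complementary slackness).
From A_Bᵀ y = c: 3·y_labor + 2·y_steam = 33; 4·y_labor + 1·y_steam = 36.5.
Solving: y_labor = 8, y_steam = 4.5.
Reduced cost of twill: c₃ − yᵀa₃ = 48.5 − (8·4 + 4.5·4) = 48.5 − 50 = -1.5.

-1.5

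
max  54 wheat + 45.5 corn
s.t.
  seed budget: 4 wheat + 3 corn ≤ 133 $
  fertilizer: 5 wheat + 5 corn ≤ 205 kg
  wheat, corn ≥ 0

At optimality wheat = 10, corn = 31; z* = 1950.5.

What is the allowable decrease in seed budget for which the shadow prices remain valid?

10

Binding constraints: seed budget, fertilizer. The basis is B = [[4,3],[5,5]] with det 5.
Per unit decrease in seed budget, x* moves by d = (-1, 1).
The basis stays optimal until wheat reaches 0; allowable decrease = 10 $.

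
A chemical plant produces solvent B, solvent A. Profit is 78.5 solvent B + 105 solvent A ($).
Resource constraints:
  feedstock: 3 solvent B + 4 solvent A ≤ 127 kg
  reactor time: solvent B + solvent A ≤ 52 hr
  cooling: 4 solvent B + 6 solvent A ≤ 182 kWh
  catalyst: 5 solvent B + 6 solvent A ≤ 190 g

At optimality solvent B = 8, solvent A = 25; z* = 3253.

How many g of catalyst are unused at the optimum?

catalyst used = 5·8 + 6·25 = 190; slack = 190 − 190 = 0.

0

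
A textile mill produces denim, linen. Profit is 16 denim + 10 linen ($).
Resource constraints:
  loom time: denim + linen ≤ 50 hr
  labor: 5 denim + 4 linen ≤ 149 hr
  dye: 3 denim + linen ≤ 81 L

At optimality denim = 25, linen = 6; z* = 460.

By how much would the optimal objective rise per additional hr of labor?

2

Binding: labor and dye. Non-binding: loom time (19 unused).
Slack constraints have shadow price 0 (complementary slackness).
From A_Bᵀ y = c: 5·y_labor + 3·y_dye = 16; 4·y_labor + 1·y_dye = 10.
→ y_labor = 2 and y_dye = 2.
Shadow price of labor = 2.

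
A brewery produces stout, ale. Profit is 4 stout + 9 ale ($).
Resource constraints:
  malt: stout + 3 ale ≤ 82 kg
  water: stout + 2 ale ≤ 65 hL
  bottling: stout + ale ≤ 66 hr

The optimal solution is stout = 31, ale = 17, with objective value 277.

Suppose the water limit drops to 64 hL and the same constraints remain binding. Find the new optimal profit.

At the optimum: malt uses 82 of 82 (binding); water uses 65 of 65 (binding); bottling uses 48 of 66 (slack = 18).
Since bottling is not tight, its dual is 0.
The binding rows give the dual system: 1·y_malt + 1·y_water = 4 and 3·y_malt + 2·y_water = 9.
This yields shadow prices y_malt = 1, y_water = 3.
Δz = y_water·Δb = 3 × (-1) = -3, so new z* = 277 − 3 = 274.

274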